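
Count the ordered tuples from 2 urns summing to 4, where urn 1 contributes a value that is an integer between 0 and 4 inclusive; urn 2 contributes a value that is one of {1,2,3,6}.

3

The generating function for the choices is (1 + x + x² + x³ + x⁴)·(x + x² + x³ + x⁶); the count is [x⁴].
(1 + x + x² + x³ + x⁴) has coefficients 1,1,1,1,1 for degrees 0…4.
(x + x² + x³ + x⁶) has coefficients 0,1,1,1,0 for degrees 0…4.
[x⁴] = 1·0 + 1·1 + 1·1 + 1·1 + 1·0 = 3.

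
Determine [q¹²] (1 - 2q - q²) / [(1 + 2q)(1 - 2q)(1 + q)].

Partial fractions give a closed form: a_n = (7/4)·(-2)^n + (-1/12)·2^n + (-2/3)·(-1)^n.
At n = 12: a_12 = 6826.

6826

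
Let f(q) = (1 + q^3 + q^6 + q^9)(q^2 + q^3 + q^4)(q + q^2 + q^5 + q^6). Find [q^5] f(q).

(1 + q^3 + q^6 + q^9) has coefficients 1,0,0,1,0,0 for degrees 0…5.
(q^2 + q^3 + q^4) has coefficients 0,0,1,1,1,0 for degrees 0…5.
Finally multiplying by (q + q^2 + q^5 + q^6), the product of all factors after the first has coefficients 0,0,0,1,2,2 for degrees 0…5.
[q^5] = 1·2 + 1·0 = 2.

2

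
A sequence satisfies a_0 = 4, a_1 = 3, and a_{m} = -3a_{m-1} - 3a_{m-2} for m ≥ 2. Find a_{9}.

The ordinary generating function has denominator 1 + 3t + 3t^2.
Iterating the recurrence: a_0,…,a_{9} = 4, 3, -21, 54, -99, 135, -108, -81, 567, -1458.

-1458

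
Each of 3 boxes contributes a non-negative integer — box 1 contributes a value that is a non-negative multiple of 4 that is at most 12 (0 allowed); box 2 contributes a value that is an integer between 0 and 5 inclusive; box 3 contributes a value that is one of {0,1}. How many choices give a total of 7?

The generating function for the choices is (1 + q^4 + q^8 + q^12)·(1 + q + q^2 + q^3 + q^4 + q^5)·(1 + q); the count is [q^7].
(1 + q^4 + q^8 + q^12) has coefficients 1,0,0,0,1,0,0,0 for degrees 0…7.
(1 + q + q^2 + q^3 + q^4 + q^5) has coefficients 1,1,1,1,1,1,0,0 for degrees 0…7.
Finally multiplying by (1 + q), the product of all factors after the first has coefficients 1,2,2,2,2,2,1,0 for degrees 0…7.
[q^7] = 1·0 + 1·2 = 2.

2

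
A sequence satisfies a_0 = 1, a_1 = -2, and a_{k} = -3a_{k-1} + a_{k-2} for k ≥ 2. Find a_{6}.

829

The ordinary generating function has denominator 1 + 3z - z^2.
Iterating the recurrence: a_0,…,a_{6} = 1, -2, 7, -23, 76, -251, 829.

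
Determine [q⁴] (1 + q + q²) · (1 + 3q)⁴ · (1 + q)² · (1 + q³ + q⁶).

(1 + q + q²) has coefficients 1,1,1 for degrees 0…2.
(1 + 3q)⁴ has coefficients 1,12,54,108,81 for degrees 0…4.
Multiplying by (1 + q)² gives running coefficients 1,14,79,228,351 for degrees 0…4.
Finally multiplying by (1 + q³ + q⁶), the product of all factors after the first has coefficients 1,14,79,229,365 for degrees 0…4.
[q⁴] = 1·365 + 1·229 + 1·79 = 673.

673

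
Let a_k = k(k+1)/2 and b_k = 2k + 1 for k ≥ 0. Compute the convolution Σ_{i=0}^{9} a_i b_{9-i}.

825

This is [x^9] in the product of the two ordinary generating functions.
Σ = 0·19 + 1·17 + 3·15 + 6·13 + 10·11 + 15·9 + 21·7 + 28·5 + 36·3 + 45·1 = 825.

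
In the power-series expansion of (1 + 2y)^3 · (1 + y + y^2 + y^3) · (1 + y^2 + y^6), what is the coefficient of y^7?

27

(1 + 2y)^3 has coefficients 1,6,12,8 for degrees 0…3.
(1 + y + y^2 + y^3) has coefficients 1,1,1,1,0,0,0,0 for degrees 0…7.
Finally multiplying by (1 + y^2 + y^6), the product of all factors after the first has coefficients 1,1,2,2,1,1,1,1 for degrees 0…7.
[y^7] = 1·1 + 6·1 + 12·1 + 8·1 = 27.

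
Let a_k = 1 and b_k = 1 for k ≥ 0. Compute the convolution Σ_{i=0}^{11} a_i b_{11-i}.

12

Write out a_i and b_{11-i} for i = 0,…,11 and sum the products.
Σ = 1·1 + 1·1 + 1·1 + 1·1 + 1·1 + 1·1 + 1·1 + 1·1 + 1·1 + 1·1 + 1·1 + 1·1 = 12.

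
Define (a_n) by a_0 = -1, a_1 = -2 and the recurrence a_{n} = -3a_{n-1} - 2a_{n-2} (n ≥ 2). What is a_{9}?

The ordinary generating function has denominator 1 + 3z + 2z^2.
Iterating the recurrence: a_0,…,a_{9} = -1, -2, 8, -20, 44, -92, 188, -380, 764, -1532.

-1532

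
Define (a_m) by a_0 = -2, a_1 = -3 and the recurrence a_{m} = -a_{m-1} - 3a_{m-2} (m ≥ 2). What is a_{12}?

The ordinary generating function has denominator 1 + q + 3q^2.
Iterating the recurrence: a_0,…,a_{12} = -2, -3, 9, 0, -27, 27, 54, -135, -27, 432, -351, -945, 1998.

1998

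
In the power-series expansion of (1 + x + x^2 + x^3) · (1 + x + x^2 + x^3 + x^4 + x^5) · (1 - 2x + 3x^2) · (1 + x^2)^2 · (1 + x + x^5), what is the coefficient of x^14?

35

(1 + x + x^2 + x^3) has coefficients 1,1,1,1 for degrees 0…3.
(1 + x + x^2 + x^3 + x^4 + x^5) has coefficients 1,1,1,1,1,1,0,0,0,0,0,0,0,0,0 for degrees 0…14.
Multiplying by (1 - 2x + 3x^2) gives running coefficients 1,-1,2,2,2,2,1,3,0,0,0,0,0,0,0 for degrees 0…14.
Multiplying by (1 + x^2)^2 gives running coefficients 1,-1,4,0,7,5,7,9,4,8,1,3,0,0,0 for degrees 0…14.
Finally multiplying by (1 + x + x^5), the product of all factors after the first has coefficients 1,0,3,4,7,13,11,20,13,19,14,11,12,4,8 for degrees 0…14.
[x^14] = 1·8 + 1·4 + 1·12 + 1·11 = 35.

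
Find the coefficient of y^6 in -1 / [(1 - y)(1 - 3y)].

-1093

The denominator gives the recurrence a_n = 4a_(n−1) − 3a_(n−2) for n ≥ 2; the numerator fixes a_0 = -1, a_1 = -4.
Iterating: -1, -4, -13, -40, -121, -364, -1093, so a_6 = -1093.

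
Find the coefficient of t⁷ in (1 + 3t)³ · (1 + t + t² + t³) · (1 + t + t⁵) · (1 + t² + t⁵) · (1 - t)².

-9

(1 + 3t)³ has coefficients 1,9,27,27 for degrees 0…3.
(1 + t + t² + t³) has coefficients 1,1,1,1,0,0,0,0 for degrees 0…7.
Multiplying by (1 + t + t⁵) gives running coefficients 1,2,2,2,1,1,1,1 for degrees 0…7.
Multiplying by (1 + t² + t⁵) gives running coefficients 1,2,3,4,3,4,4,4 for degrees 0…7.
Finally multiplying by (1 - t)², the product of all factors after the first has coefficients 1,0,0,0,-2,2,-1,0 for degrees 0…7.
[t⁷] = 1·0 + 9·(-1) + 27·2 + 27·(-2) = -9.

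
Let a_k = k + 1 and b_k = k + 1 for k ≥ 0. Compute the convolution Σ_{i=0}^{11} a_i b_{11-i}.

364

This is [x^11] in the product of the two ordinary generating functions.
Σ = 1·12 + 2·11 + 3·10 + 4·9 + 5·8 + 6·7 + 7·6 + 8·5 + 9·4 + 10·3 + 11·2 + 12·1 = 364.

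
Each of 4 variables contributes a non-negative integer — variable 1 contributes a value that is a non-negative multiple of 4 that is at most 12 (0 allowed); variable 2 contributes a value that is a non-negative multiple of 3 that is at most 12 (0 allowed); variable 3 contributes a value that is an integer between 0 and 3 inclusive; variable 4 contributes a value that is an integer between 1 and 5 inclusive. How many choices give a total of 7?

The generating function for the choices is (1 + x⁴ + x⁸ + x¹²)·(1 + x³ + x⁶ + x⁹ + x¹²)·(1 + x + x² + x³)·(x + x² + x³ + x⁴ + x⁵); the count is [x⁷].
(1 + x⁴ + x⁸ + x¹²) has coefficients 1,0,0,0,1,0,0,0 for degrees 0…7.
(1 + x³ + x⁶ + x⁹ + x¹²) has coefficients 1,0,0,1,0,0,1,0 for degrees 0…7.
Multiplying by (1 + x + x² + x³) gives running coefficients 1,1,1,2,1,1,2,1 for degrees 0…7.
Finally multiplying by (x + x² + x³ + x⁴ + x⁵), the product of all factors after the first has coefficients 0,1,2,3,5,6,6,7 for degrees 0…7.
[x⁷] = 1·7 + 1·3 = 10.

10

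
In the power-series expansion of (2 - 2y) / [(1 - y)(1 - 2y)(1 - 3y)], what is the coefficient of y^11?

Partial fractions give a closed form: a_n = (-4)·2^n + (6)·3^n.
At n = 11: a_11 = 1054690.

1054690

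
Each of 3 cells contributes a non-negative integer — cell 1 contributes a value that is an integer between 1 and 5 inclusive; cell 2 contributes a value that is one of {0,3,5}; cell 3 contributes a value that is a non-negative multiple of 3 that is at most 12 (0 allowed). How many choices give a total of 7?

5

The generating function for the choices is (t + t^2 + t^3 + t^4 + t^5)·(1 + t^3 + t^5)·(1 + t^3 + t^6 + t^9 + t^12); the count is [t^7].
(t + t^2 + t^3 + t^4 + t^5) has coefficients 0,1,1,1,1,1 for degrees 0…5.
(1 + t^3 + t^5) has coefficients 1,0,0,1,0,1,0,0 for degrees 0…7.
Finally multiplying by (1 + t^3 + t^6 + t^9 + t^12), the product of all factors after the first has coefficients 1,0,0,2,0,1,2,0 for degrees 0…7.
[t^7] = 1·2 + 1·1 + 1·0 + 1·2 + 1·0 = 5.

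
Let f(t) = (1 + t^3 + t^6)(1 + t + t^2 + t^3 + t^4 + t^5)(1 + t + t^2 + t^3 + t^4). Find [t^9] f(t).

9

(1 + t^3 + t^6) has coefficients 1,0,0,1,0,0,1 for degrees 0…6.
(1 + t + t^2 + t^3 + t^4 + t^5) has coefficients 1,1,1,1,1,1,0,0,0,0 for degrees 0…9.
Finally multiplying by (1 + t + t^2 + t^3 + t^4), the product of all factors after the first has coefficients 1,2,3,4,5,5,4,3,2,1 for degrees 0…9.
[t^9] = 1·1 + 1·4 + 1·4 = 9.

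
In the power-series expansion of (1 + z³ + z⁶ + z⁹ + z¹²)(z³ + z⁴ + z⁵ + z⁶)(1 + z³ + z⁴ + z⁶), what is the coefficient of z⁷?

3

(1 + z³ + z⁶ + z⁹ + z¹²) has coefficients 1,0,0,1,0,0,1,0 for degrees 0…7.
(z³ + z⁴ + z⁵ + z⁶) has coefficients 0,0,0,1,1,1,1,0 for degrees 0…7.
Finally multiplying by (1 + z³ + z⁴ + z⁶), the product of all factors after the first has coefficients 0,0,0,1,1,1,2,2 for degrees 0…7.
[z⁷] = 1·2 + 1·1 + 1·0 = 3.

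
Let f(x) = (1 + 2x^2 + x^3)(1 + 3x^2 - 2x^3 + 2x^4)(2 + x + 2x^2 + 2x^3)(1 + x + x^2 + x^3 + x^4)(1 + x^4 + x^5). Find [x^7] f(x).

116

(1 + 2x^2 + x^3) has coefficients 1,0,2,1 for degrees 0…3.
(1 + 3x^2 - 2x^3 + 2x^4) has coefficients 1,0,3,-2,2,0,0,0 for degrees 0…7.
Multiplying by (2 + x + 2x^2 + 2x^3) gives running coefficients 2,1,8,1,8,4,0,4 for degrees 0…7.
Multiplying by (1 + x + x^2 + x^3 + x^4) gives running coefficients 2,3,11,12,20,22,21,17 for degrees 0…7.
Finally multiplying by (1 + x^4 + x^5), the product of all factors after the first has coefficients 2,3,11,12,22,27,35,40 for degrees 0…7.
[x^7] = 1·40 + 2·27 + 1·22 = 116.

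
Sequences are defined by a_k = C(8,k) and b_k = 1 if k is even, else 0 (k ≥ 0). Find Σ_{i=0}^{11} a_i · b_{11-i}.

Write out a_i and b_{11-i} for i = 0,…,11 and sum the products.
Σ = 1·0 + 8·1 + 28·0 + 56·1 + 70·0 + 56·1 + 28·0 + 8·1 + 1·0 + 0·1 + 0·0 + 0·1 = 128.

128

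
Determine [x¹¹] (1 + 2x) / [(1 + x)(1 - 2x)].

Partial fractions give a closed form: a_n = (-1/3)·(-1)^n + (4/3)·2^n.
At n = 11: a_11 = 2731.

2731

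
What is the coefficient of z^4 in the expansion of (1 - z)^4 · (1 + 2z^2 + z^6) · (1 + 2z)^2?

-3

(1 - z)^4 has coefficients 1,-4,6,-4,1 for degrees 0…4.
(1 + 2z^2 + z^6) has coefficients 1,0,2,0,0 for degrees 0…4.
Finally multiplying by (1 + 2z)^2, the product of all factors after the first has coefficients 1,4,6,8,8 for degrees 0…4.
[z^4] = 1·8 − 4·8 + 6·6 − 4·4 + 1·1 = -3.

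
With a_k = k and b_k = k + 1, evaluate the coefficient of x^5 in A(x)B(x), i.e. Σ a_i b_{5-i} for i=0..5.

35

This is [x^5] in the product of the two ordinary generating functions.
Σ = 0·6 + 1·5 + 2·4 + 3·3 + 4·2 + 5·1 = 35.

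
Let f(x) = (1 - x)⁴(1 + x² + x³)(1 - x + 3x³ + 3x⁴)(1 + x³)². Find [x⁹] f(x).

-24

(1 - x)⁴ has coefficients 1,-4,6,-4,1 for degrees 0…4.
(1 + x² + x³) has coefficients 1,0,1,1,0,0,0,0,0,0 for degrees 0…9.
Multiplying by (1 - x + 3x³ + 3x⁴) gives running coefficients 1,-1,1,3,2,3,6,3,0,0 for degrees 0…9.
Finally multiplying by (1 + x³)², the product of all factors after the first has coefficients 1,-1,1,5,0,5,13,6,7,15 for degrees 0…9.
[x⁹] = 1·15 − 4·7 + 6·6 − 4·13 + 1·5 = -24.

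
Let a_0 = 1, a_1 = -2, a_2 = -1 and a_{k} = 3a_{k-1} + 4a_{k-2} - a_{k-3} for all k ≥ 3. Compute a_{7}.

-2475

The ordinary generating function has denominator 1 - 3t - 4t^2 + t^3.
Iterating the recurrence: a_0,…,a_{7} = 1, -2, -1, -12, -38, -161, -623, -2475.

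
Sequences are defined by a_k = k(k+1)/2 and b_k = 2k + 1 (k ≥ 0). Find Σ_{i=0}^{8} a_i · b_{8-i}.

Write out a_i and b_{8-i} for i = 0,…,8 and sum the products.
Σ = 0·17 + 1·15 + 3·13 + 6·11 + 10·9 + 15·7 + 21·5 + 28·3 + 36·1 = 540.

540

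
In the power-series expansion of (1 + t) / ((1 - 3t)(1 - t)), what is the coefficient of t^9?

The denominator gives the recurrence a_n = 4a_(n−1) − 3a_(n−2) for n ≥ 2; the numerator fixes a_0 = 1, a_1 = 5.
Iterating: 1, 5, 17, 53, 161, 485, 1457, 4373, 13121, 39365, so a_9 = 39365.

39365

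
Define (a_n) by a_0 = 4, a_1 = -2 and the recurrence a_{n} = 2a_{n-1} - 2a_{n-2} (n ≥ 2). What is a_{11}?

-320

The ordinary generating function has denominator 1 - 2y + 2y^2.
Iterating the recurrence: a_0,…,a_{11} = 4, -2, -12, -20, -16, 8, 48, 80, 64, -32, -192, -320.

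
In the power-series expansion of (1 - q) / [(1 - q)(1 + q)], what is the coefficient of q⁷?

The denominator gives the recurrence a_n = a_(n−2) for n ≥ 3; the numerator fixes a_0 = 1, a_1 = -1, a_2 = 1.
Iterating: 1, -1, 1, -1, 1, -1, 1, -1, so a_7 = -1.

-1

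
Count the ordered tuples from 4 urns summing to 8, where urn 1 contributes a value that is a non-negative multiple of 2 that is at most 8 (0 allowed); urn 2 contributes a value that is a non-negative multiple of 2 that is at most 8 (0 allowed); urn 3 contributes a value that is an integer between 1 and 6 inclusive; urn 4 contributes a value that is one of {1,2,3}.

The generating function for the choices is (1 + t^2 + t^4 + t^6 + t^8)·(1 + t^2 + t^4 + t^6 + t^8)·(t + t^2 + t^3 + t^4 + t^5 + t^6)·(t + t^2 + t^3); the count is [t^8].
(1 + t^2 + t^4 + t^6 + t^8) has coefficients 1,0,1,0,1,0,1,0,1 for degrees 0…8.
(1 + t^2 + t^4 + t^6 + t^8) has coefficients 1,0,1,0,1,0,1,0,1 for degrees 0…8.
Multiplying by (t + t^2 + t^3 + t^4 + t^5 + t^6) gives running coefficients 0,1,1,2,2,3,3,3,3 for degrees 0…8.
Finally multiplying by (t + t^2 + t^3), the product of all factors after the first has coefficients 0,0,1,2,4,5,7,8,9 for degrees 0…8.
[t^8] = 1·9 + 1·7 + 1·4 + 1·1 + 1·0 = 21.

21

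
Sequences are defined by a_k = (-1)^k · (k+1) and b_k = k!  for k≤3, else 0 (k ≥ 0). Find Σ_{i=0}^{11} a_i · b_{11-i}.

This is [x^11] in the product of the two ordinary generating functions.
Σ = 1·0 − 2·0 + 3·0 − 4·0 + 5·0 − 6·0 + 7·0 − 8·0 + 9·6 − 10·2 + 11·1 − 12·1 = 33.

33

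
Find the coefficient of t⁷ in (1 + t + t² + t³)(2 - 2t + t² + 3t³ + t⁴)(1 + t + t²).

(1 + t + t² + t³) has coefficients 1,1,1,1 for degrees 0…3.
(2 - 2t + t² + 3t³ + t⁴) has coefficients 2,-2,1,3,1,0,0,0 for degrees 0…7.
Finally multiplying by (1 + t + t²), the product of all factors after the first has coefficients 2,0,1,2,5,4,1,0 for degrees 0…7.
[t⁷] = 1·0 + 1·1 + 1·4 + 1·5 = 10.

10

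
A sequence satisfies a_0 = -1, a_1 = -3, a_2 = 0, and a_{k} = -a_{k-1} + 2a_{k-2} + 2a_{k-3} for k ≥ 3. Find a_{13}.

The ordinary generating function has denominator 1 + q - 2q^2 - 2q^3.
Iterating the recurrence: a_0,…,a_{13} = -1, -3, 0, -8, 2, -18, 6, -38, 14, -78, 30, -158, 62, -318.

-318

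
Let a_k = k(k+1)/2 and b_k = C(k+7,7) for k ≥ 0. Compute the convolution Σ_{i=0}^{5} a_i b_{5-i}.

This is [x^5] in the product of the two ordinary generating functions.
Σ = 0·792 + 1·330 + 3·120 + 6·36 + 10·8 + 15·1 = 1001.

1001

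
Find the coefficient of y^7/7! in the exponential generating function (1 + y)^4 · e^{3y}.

The EGF product rule gives c_7 = Σ_{k_1+k_2=7} C(7; k_1,k_2) · ∏ g_i(k_i), where (1+y)^4 gives the falling factorial (4)_k; e^{3y} gives (3)^k.
g_1(k) for k = 0…7: 1, 4, 12, 24, 24, 0, 0, 0.
g_2(k) for k = 0…7: 1, 3, 9, 27, 81, 243, 729, 2187.
c_7 = Σ_k C(7,k)·g_1(k)·g_2(7−k) = 1·1·2187 + 7·4·729 + 21·12·243 + 35·24·81 + 35·24·27 = 2187 + 20412 + 61236 + 68040 + 22680 = 174555.

174555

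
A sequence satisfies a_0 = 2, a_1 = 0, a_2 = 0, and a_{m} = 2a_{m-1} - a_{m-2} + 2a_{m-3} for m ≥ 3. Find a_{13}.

The ordinary generating function has denominator 1 - 2y + y^2 - 2y^3.
Iterating the recurrence: a_0,…,a_{13} = 2, 0, 0, 4, 8, 12, 24, 52, 104, 204, 408, 820, 1640, 3276.

3276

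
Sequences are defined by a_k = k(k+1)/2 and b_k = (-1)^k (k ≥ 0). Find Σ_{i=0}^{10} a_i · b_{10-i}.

30

This is [x^10] in the product of the two ordinary generating functions.
Σ = 0·1 + 1·(-1) + 3·1 + 6·(-1) + 10·1 + 15·(-1) + 21·1 + 28·(-1) + 36·1 + 45·(-1) + 55·1 = 30.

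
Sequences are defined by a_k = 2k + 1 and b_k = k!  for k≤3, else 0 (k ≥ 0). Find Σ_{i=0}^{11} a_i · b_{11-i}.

184

Write out a_i and b_{11-i} for i = 0,…,11 and sum the products.
Σ = 1·0 + 3·0 + 5·0 + 7·0 + 9·0 + 11·0 + 13·0 + 15·0 + 17·6 + 19·2 + 21·1 + 23·1 = 184.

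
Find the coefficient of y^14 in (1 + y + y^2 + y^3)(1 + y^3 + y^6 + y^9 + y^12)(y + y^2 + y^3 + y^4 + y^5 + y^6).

(1 + y + y^2 + y^3) has coefficients 1,1,1,1 for degrees 0…3.
(1 + y^3 + y^6 + y^9 + y^12) has coefficients 1,0,0,1,0,0,1,0,0,1,0,0,1,0,0 for degrees 0…14.
Finally multiplying by (y + y^2 + y^3 + y^4 + y^5 + y^6), the product of all factors after the first has coefficients 0,1,1,1,2,2,2,2,2,2,2,2,2,2,2 for degrees 0…14.
[y^14] = 1·2 + 1·2 + 1·2 + 1·2 = 8.

8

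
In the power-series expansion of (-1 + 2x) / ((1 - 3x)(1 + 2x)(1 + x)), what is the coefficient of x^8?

Partial fractions give a closed form: a_n = (-3/20)·3^n + (-8/5)·(-2)^n + (3/4)·(-1)^n.
At n = 8: a_8 = -1393.

-1393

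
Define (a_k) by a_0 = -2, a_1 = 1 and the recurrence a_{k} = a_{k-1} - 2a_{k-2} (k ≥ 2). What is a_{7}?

The ordinary generating function has denominator 1 - z + 2z^2.
Iterating the recurrence: a_0,…,a_{7} = -2, 1, 5, 3, -7, -13, 1, 27.

27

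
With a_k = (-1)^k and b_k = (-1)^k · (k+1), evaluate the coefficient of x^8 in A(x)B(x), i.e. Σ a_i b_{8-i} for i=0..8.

Write out a_i and b_{8-i} for i = 0,…,8 and sum the products.
Σ = 1·9 − 1·(-8) + 1·7 − 1·(-6) + 1·5 − 1·(-4) + 1·3 − 1·(-2) + 1·1 = 45.

45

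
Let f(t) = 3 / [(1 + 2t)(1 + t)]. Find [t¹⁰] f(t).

Partial fractions give a closed form: a_n = (6)·(-2)^n + (-3)·(-1)^n.
At n = 10: a_10 = 6141.

6141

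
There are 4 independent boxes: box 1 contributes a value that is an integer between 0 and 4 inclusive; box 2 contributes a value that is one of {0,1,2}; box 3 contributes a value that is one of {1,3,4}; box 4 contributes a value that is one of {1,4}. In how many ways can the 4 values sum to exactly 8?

The generating function for the choices is (1 + q + q^2 + q^3 + q^4)·(1 + q + q^2)·(q + q^3 + q^4)·(q + q^4); the count is [q^8].
(1 + q + q^2 + q^3 + q^4) has coefficients 1,1,1,1,1 for degrees 0…4.
(1 + q + q^2) has coefficients 1,1,1,0,0,0,0,0,0 for degrees 0…8.
Multiplying by (q + q^3 + q^4) gives running coefficients 0,1,1,2,2,2,1,0,0 for degrees 0…8.
Finally multiplying by (q + q^4), the product of all factors after the first has coefficients 0,0,1,1,2,3,3,3,2 for degrees 0…8.
[q^8] = 1·2 + 1·3 + 1·3 + 1·3 + 1·2 = 13.

13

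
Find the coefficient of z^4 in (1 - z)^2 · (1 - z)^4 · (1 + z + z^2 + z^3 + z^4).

(1 - z)^2 has coefficients 1,-2,1 for degrees 0…2.
(1 - z)^4 has coefficients 1,-4,6,-4,1 for degrees 0…4.
Finally multiplying by (1 + z + z^2 + z^3 + z^4), the product of all factors after the first has coefficients 1,-3,3,-1,0 for degrees 0…4.
[z^4] = 1·0 − 2·(-1) + 1·3 = 5.

5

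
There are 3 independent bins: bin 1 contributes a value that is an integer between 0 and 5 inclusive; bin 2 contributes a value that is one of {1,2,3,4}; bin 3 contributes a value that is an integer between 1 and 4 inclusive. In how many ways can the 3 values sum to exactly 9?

The generating function for the choices is (1 + z + z^2 + z^3 + z^4 + z^5)·(z + z^2 + z^3 + z^4)·(z + z^2 + z^3 + z^4); the count is [z^9].
(1 + z + z^2 + z^3 + z^4 + z^5) has coefficients 1,1,1,1,1,1 for degrees 0…5.
(z + z^2 + z^3 + z^4) has coefficients 0,1,1,1,1,0,0,0,0,0 for degrees 0…9.
Finally multiplying by (z + z^2 + z^3 + z^4), the product of all factors after the first has coefficients 0,0,1,2,3,4,3,2,1,0 for degrees 0…9.
[z^9] = 1·0 + 1·1 + 1·2 + 1·3 + 1·4 + 1·3 = 13.

13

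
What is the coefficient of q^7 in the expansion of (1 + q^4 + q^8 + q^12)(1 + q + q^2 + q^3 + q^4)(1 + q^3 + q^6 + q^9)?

(1 + q^4 + q^8 + q^12) has coefficients 1,0,0,0,1,0,0,0 for degrees 0…7.
(1 + q + q^2 + q^3 + q^4) has coefficients 1,1,1,1,1,0,0,0 for degrees 0…7.
Finally multiplying by (1 + q^3 + q^6 + q^9), the product of all factors after the first has coefficients 1,1,1,2,2,1,2,2 for degrees 0…7.
[q^7] = 1·2 + 1·2 = 4.

4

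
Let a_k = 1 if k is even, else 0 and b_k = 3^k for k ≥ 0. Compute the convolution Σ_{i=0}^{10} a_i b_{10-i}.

66430

The convolution is the x^10 coefficient of A(x)B(x).
Σ = 1·59049 + 0·19683 + 1·6561 + 0·2187 + 1·729 + 0·243 + 1·81 + 0·27 + 1·9 + 0·3 + 1·1 = 66430.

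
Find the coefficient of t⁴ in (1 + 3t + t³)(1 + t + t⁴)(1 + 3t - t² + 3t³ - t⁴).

(1 + 3t + t³) has coefficients 1,3,0,1 for degrees 0…3.
(1 + t + t⁴) has coefficients 1,1,0,0,1 for degrees 0…4.
Finally multiplying by (1 + 3t - t² + 3t³ - t⁴), the product of all factors after the first has coefficients 1,4,2,2,3 for degrees 0…4.
[t⁴] = 1·3 + 3·2 + 1·4 = 13.

13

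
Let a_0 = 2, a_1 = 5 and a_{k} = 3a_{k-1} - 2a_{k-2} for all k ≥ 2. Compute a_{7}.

The ordinary generating function has denominator 1 - 3y + 2y^2.
Iterating the recurrence: a_0,…,a_{7} = 2, 5, 11, 23, 47, 95, 191, 383.

383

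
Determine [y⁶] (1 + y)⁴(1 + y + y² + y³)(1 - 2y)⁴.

(1 + y)⁴ has coefficients 1,4,6,4,1 for degrees 0…4.
(1 + y + y² + y³) has coefficients 1,1,1,1,0,0,0 for degrees 0…6.
Finally multiplying by (1 - 2y)⁴, the product of all factors after the first has coefficients 1,-7,17,-15,0,8,-16 for degrees 0…6.
[y⁶] = 1·(-16) + 4·8 + 6·0 + 4·(-15) + 1·17 = -27.

-27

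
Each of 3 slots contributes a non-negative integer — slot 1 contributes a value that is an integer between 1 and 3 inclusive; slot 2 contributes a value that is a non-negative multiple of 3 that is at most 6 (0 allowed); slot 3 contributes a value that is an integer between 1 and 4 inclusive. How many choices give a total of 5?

4

The generating function for the choices is (z + z^2 + z^3)·(1 + z^3 + z^6)·(z + z^2 + z^3 + z^4); the count is [z^5].
(z + z^2 + z^3) has coefficients 0,1,1,1 for degrees 0…3.
(1 + z^3 + z^6) has coefficients 1,0,0,1,0,0 for degrees 0…5.
Finally multiplying by (z + z^2 + z^3 + z^4), the product of all factors after the first has coefficients 0,1,1,1,2,1 for degrees 0…5.
[z^5] = 1·2 + 1·1 + 1·1 = 4.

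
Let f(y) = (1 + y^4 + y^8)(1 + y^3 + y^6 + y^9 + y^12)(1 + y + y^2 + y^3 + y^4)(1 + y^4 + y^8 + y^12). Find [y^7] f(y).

6

(1 + y^4 + y^8) has coefficients 1,0,0,0,1,0,0,0 for degrees 0…7.
(1 + y^3 + y^6 + y^9 + y^12) has coefficients 1,0,0,1,0,0,1,0 for degrees 0…7.
Multiplying by (1 + y + y^2 + y^3 + y^4) gives running coefficients 1,1,1,2,2,1,2,2 for degrees 0…7.
Finally multiplying by (1 + y^4 + y^8 + y^12), the product of all factors after the first has coefficients 1,1,1,2,3,2,3,4 for degrees 0…7.
[y^7] = 1·4 + 1·2 = 6.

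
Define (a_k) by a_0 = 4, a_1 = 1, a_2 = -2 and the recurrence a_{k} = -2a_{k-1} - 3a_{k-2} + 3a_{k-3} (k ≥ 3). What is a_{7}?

The ordinary generating function has denominator 1 + 2q + 3q^2 - 3q^3.
Iterating the recurrence: a_0,…,a_{7} = 4, 1, -2, 13, -17, -11, 112, -242.

-242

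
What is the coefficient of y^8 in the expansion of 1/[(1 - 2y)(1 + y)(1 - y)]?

341

Partial fractions give a closed form: a_n = (4/3)·2^n + (1/6)·(-1)^n + (-1/2)·1^n.
At n = 8: a_8 = 341.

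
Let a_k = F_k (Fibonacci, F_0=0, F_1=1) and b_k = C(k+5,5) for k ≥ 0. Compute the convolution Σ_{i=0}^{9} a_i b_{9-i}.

Write out a_i and b_{9-i} for i = 0,…,9 and sum the products.
Σ = 0·2002 + 1·1287 + 1·792 + 2·462 + 3·252 + 5·126 + 8·56 + 13·21 + 21·6 + 34·1 = 5270.

5270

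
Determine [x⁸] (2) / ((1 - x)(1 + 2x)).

342

Partial fractions give a closed form: a_n = (2/3)·1^n + (4/3)·(-2)^n.
At n = 8: a_8 = 342.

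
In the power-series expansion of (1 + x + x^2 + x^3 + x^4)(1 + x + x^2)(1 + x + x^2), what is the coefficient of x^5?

(1 + x + x^2 + x^3 + x^4) has coefficients 1,1,1,1,1 for degrees 0…4.
(1 + x + x^2) has coefficients 1,1,1,0,0,0 for degrees 0…5.
Finally multiplying by (1 + x + x^2), the product of all factors after the first has coefficients 1,2,3,2,1,0 for degrees 0…5.
[x^5] = 1·0 + 1·1 + 1·2 + 1·3 + 1·2 = 8.

8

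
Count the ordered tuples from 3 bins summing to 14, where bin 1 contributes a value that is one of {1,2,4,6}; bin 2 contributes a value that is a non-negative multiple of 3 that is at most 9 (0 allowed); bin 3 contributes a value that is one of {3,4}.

The generating function for the choices is (x + x^2 + x^4 + x^6)·(1 + x^3 + x^6 + x^9)·(x^3 + x^4); the count is [x^14].
(x + x^2 + x^4 + x^6) has coefficients 0,1,1,0,1,0,1 for degrees 0…6.
(1 + x^3 + x^6 + x^9) has coefficients 1,0,0,1,0,0,1,0,0,1,0,0,0,0,0 for degrees 0…14.
Finally multiplying by (x^3 + x^4), the product of all factors after the first has coefficients 0,0,0,1,1,0,1,1,0,1,1,0,1,1,0 for degrees 0…14.
[x^14] = 1·1 + 1·1 + 1·1 + 1·0 = 3.

3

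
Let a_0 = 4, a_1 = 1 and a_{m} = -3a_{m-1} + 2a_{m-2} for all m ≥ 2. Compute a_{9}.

-27869

The ordinary generating function has denominator 1 + 3q - 2q^2.
Iterating the recurrence: a_0,…,a_{9} = 4, 1, 5, -13, 49, -173, 617, -2197, 7825, -27869.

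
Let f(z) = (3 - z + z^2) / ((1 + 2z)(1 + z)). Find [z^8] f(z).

1915

The denominator gives the recurrence a_n = −3a_(n−1) − 2a_(n−2) for n ≥ 3; the numerator fixes a_0 = 3, a_1 = -10, a_2 = 25.
Iterating: 3, -10, 25, -55, 115, -235, 475, -955, 1915, so a_8 = 1915.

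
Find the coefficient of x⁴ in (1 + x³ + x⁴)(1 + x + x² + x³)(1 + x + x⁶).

4

(1 + x³ + x⁴) has coefficients 1,0,0,1,1 for degrees 0…4.
(1 + x + x² + x³) has coefficients 1,1,1,1,0 for degrees 0…4.
Finally multiplying by (1 + x + x⁶), the product of all factors after the first has coefficients 1,2,2,2,1 for degrees 0…4.
[x⁴] = 1·1 + 1·2 + 1·1 = 4.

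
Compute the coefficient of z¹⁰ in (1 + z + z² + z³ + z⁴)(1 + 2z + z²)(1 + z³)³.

15

(1 + z + z² + z³ + z⁴) has coefficients 1,1,1,1,1 for degrees 0…4.
(1 + 2z + z²) has coefficients 1,2,1,0,0,0,0,0,0,0,0 for degrees 0…10.
Finally multiplying by (1 + z³)³, the product of all factors after the first has coefficients 1,2,1,3,6,3,3,6,3,1,2 for degrees 0…10.
[z¹⁰] = 1·2 + 1·1 + 1·3 + 1·6 + 1·3 = 15.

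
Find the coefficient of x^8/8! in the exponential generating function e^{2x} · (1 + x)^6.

1081600

The EGF product rule gives c_8 = Σ_{k_1+k_2=8} C(8; k_1,k_2) · ∏ g_i(k_i), where e^{2x} gives (2)^k; (1+x)^6 gives the falling factorial (6)_k.
g_1(k) for k = 0…8: 1, 2, 4, 8, 16, 32, 64, 128, 256.
g_2(k) for k = 0…8: 1, 6, 30, 120, 360, 720, 720, 0, 0.
c_8 = Σ_k C(8,k)·g_1(k)·g_2(8−k) = 28·4·720 + 56·8·720 + 70·16·360 + 56·32·120 + 28·64·30 + 8·128·6 + 1·256·1 = 80640 + 322560 + 403200 + 215040 + 53760 + 6144 + 256 = 1081600.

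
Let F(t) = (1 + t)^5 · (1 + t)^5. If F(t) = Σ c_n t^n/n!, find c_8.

The EGF product rule gives c_8 = Σ_{k_1+k_2=8} C(8; k_1,k_2) · ∏ g_i(k_i), where (1+t)^5 gives the falling factorial (5)_k; (1+t)^5 gives the falling factorial (5)_k.
g_1(k) for k = 0…8: 1, 5, 20, 60, 120, 120, 0, 0, 0.
g_2(k) for k = 0…8: 1, 5, 20, 60, 120, 120, 0, 0, 0.
c_8 = Σ_k C(8,k)·g_1(k)·g_2(8−k) = 56·60·120 + 70·120·120 + 56·120·60 = 403200 + 1008000 + 403200 = 1814400.

1814400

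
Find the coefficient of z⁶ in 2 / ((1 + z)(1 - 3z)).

1094

Partial fractions give a closed form: a_n = (1/2)·(-1)^n + (3/2)·3^n.
At n = 6: a_6 = 1094.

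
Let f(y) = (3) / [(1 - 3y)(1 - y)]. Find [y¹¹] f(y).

The denominator gives the recurrence a_n = 4a_(n−1) − 3a_(n−2) for n ≥ 2; the numerator fixes a_0 = 3, a_1 = 12.
Iterating: 3, 12, 39, 120, 363, 1092, 3279, 9840, 29523, 88572, 265719, 797160, so a_11 = 797160.

797160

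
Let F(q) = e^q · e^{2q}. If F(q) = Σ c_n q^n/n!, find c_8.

The EGF product rule gives c_8 = Σ_{k_1+k_2=8} C(8; k_1,k_2) · ∏ g_i(k_i), where e^q gives (1)^k; e^{2q} gives (2)^k.
g_1(k) for k = 0…8: 1, 1, 1, 1, 1, 1, 1, 1, 1.
g_2(k) for k = 0…8: 1, 2, 4, 8, 16, 32, 64, 128, 256.
c_8 = Σ_k C(8,k)·g_1(k)·g_2(8−k) = 1·1·256 + 8·1·128 + 28·1·64 + 56·1·32 + 70·1·16 + 56·1·8 + 28·1·4 + 8·1·2 + 1·1·1 = 256 + 1024 + 1792 + 1792 + 1120 + 448 + 112 + 16 + 1 = 6561.

6561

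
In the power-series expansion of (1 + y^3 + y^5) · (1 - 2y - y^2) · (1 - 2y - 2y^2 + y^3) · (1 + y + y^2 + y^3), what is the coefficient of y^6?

8

(1 + y^3 + y^5) has coefficients 1,0,0,1,0,1 for degrees 0…5.
(1 - 2y - y^2) has coefficients 1,-2,-1,0,0,0,0 for degrees 0…6.
Multiplying by (1 - 2y - 2y^2 + y^3) gives running coefficients 1,-4,1,7,0,-1,0 for degrees 0…6.
Finally multiplying by (1 + y + y^2 + y^3), the product of all factors after the first has coefficients 1,-3,-2,5,4,7,6 for degrees 0…6.
[y^6] = 1·6 + 1·5 + 1·(-3) = 8.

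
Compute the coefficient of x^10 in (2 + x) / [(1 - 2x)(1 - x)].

Partial fractions give a closed form: a_n = (5)·2^n + (-3)·1^n.
At n = 10: a_10 = 5117.

5117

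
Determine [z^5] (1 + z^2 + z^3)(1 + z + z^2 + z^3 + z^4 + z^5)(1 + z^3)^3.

(1 + z^2 + z^3) has coefficients 1,0,1,1 for degrees 0…3.
(1 + z + z^2 + z^3 + z^4 + z^5) has coefficients 1,1,1,1,1,1 for degrees 0…5.
Finally multiplying by (1 + z^3)^3, the product of all factors after the first has coefficients 1,1,1,4,4,4 for degrees 0…5.
[z^5] = 1·4 + 1·4 + 1·1 = 9.

9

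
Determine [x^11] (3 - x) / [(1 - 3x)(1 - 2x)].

1406936

Partial fractions give a closed form: a_n = (8)·3^n + (-5)·2^n.
At n = 11: a_11 = 1406936.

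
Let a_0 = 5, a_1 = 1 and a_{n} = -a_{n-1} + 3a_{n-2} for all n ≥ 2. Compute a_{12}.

34085

The ordinary generating function has denominator 1 + t - 3t^2.
Iterating the recurrence: a_0,…,a_{12} = 5, 1, 14, -11, 53, -86, 245, -503, 1238, -2747, 6461, -14702, 34085.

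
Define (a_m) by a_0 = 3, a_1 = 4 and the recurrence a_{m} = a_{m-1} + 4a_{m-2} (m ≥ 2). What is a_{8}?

The ordinary generating function has denominator 1 - x - 4x^2.
Iterating the recurrence: a_0,…,a_{8} = 3, 4, 16, 32, 96, 224, 608, 1504, 3936.

3936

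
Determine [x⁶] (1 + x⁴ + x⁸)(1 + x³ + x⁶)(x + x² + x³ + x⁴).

(1 + x⁴ + x⁸) has coefficients 1,0,0,0,1,0,0 for degrees 0…6.
(1 + x³ + x⁶) has coefficients 1,0,0,1,0,0,1 for degrees 0…6.
Finally multiplying by (x + x² + x³ + x⁴), the product of all factors after the first has coefficients 0,1,1,1,2,1,1 for degrees 0…6.
[x⁶] = 1·1 + 1·1 = 2.

2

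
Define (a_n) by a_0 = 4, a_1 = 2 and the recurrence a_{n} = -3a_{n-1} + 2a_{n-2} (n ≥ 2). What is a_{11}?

-69842

The ordinary generating function has denominator 1 + 3z - 2z^2.
Iterating the recurrence: a_0,…,a_{11} = 4, 2, 2, -2, 10, -34, 122, -434, 1546, -5506, 19610, -69842.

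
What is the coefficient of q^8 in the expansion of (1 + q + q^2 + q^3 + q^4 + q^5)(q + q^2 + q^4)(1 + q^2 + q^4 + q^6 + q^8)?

(1 + q + q^2 + q^3 + q^4 + q^5) has coefficients 1,1,1,1,1,1 for degrees 0…5.
(q + q^2 + q^4) has coefficients 0,1,1,0,1,0,0,0,0 for degrees 0…8.
Finally multiplying by (1 + q^2 + q^4 + q^6 + q^8), the product of all factors after the first has coefficients 0,1,1,1,2,1,2,1,2 for degrees 0…8.
[q^8] = 1·2 + 1·1 + 1·2 + 1·1 + 1·2 + 1·1 = 9.

9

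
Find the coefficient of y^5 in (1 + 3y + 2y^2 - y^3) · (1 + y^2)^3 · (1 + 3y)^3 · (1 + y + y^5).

(1 + 3y + 2y^2 - y^3) has coefficients 1,3,2,-1 for degrees 0…3.
(1 + y^2)^3 has coefficients 1,0,3,0,3,0 for degrees 0…5.
Multiplying by (1 + 3y)^3 gives running coefficients 1,9,30,54,84,108 for degrees 0…5.
Finally multiplying by (1 + y + y^5), the product of all factors after the first has coefficients 1,10,39,84,138,193 for degrees 0…5.
[y^5] = 1·193 + 3·138 + 2·84 − 1·39 = 736.

736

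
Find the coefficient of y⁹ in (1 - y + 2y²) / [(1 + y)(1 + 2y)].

-2044

The denominator gives the recurrence a_n = −3a_(n−1) − 2a_(n−2) for n ≥ 3; the numerator fixes a_0 = 1, a_1 = -4, a_2 = 12.
Iterating: 1, -4, 12, -28, 60, -124, 252, -508, 1020, -2044, so a_9 = -2044.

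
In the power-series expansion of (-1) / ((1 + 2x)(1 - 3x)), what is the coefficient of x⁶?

-463

The denominator gives the recurrence a_n = a_(n−1) + 6a_(n−2) for n ≥ 2; the numerator fixes a_0 = -1, a_1 = -1.
Iterating: -1, -1, -7, -13, -55, -133, -463, so a_6 = -463.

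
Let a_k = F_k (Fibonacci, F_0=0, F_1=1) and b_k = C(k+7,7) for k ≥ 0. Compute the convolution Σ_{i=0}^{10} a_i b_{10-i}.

Write out a_i and b_{10-i} for i = 0,…,10 and sum the products.
Σ = 0·19448 + 1·11440 + 1·6435 + 2·3432 + 3·1716 + 5·792 + 8·330 + 13·120 + 21·36 + 34·8 + 55·1 = 39130.

39130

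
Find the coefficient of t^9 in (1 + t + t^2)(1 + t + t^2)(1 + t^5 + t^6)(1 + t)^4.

66

(1 + t + t^2) has coefficients 1,1,1 for degrees 0…2.
(1 + t + t^2) has coefficients 1,1,1,0,0,0,0,0,0,0 for degrees 0…9.
Multiplying by (1 + t^5 + t^6) gives running coefficients 1,1,1,0,0,1,2,2,1,0 for degrees 0…9.
Finally multiplying by (1 + t)^4, the product of all factors after the first has coefficients 1,5,11,14,11,6,7,16,25,25 for degrees 0…9.
[t^9] = 1·25 + 1·25 + 1·16 = 66.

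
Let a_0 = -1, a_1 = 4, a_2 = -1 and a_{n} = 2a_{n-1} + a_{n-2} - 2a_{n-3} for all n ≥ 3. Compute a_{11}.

4

The ordinary generating function has denominator 1 - 2y - y^2 + 2y^3.
Iterating the recurrence: a_0,…,a_{11} = -1, 4, -1, 4, -1, 4, -1, 4, -1, 4, -1, 4.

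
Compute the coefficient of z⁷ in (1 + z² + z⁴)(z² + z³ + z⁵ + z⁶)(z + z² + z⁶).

4

(1 + z² + z⁴) has coefficients 1,0,1,0,1 for degrees 0…4.
(z² + z³ + z⁵ + z⁶) has coefficients 0,0,1,1,0,1,1,0 for degrees 0…7.
Finally multiplying by (z + z² + z⁶), the product of all factors after the first has coefficients 0,0,0,1,2,1,1,2 for degrees 0…7.
[z⁷] = 1·2 + 1·1 + 1·1 = 4.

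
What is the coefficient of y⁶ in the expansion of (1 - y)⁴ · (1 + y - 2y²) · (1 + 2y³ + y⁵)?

(1 - y)⁴ has coefficients 1,-4,6,-4,1 for degrees 0…4.
(1 + y - 2y²) has coefficients 1,1,-2,0,0,0,0 for degrees 0…6.
Finally multiplying by (1 + 2y³ + y⁵), the product of all factors after the first has coefficients 1,1,-2,2,2,-3,1 for degrees 0…6.
[y⁶] = 1·1 − 4·(-3) + 6·2 − 4·2 + 1·(-2) = 15.

15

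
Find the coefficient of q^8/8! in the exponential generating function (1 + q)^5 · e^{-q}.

The EGF product rule gives c_8 = Σ_{k_1+k_2=8} C(8; k_1,k_2) · ∏ g_i(k_i), where (1+q)^5 gives the falling factorial (5)_k; e^{-q} gives (-1)^k.
g_1(k) for k = 0…8: 1, 5, 20, 60, 120, 120, 0, 0, 0.
g_2(k) for k = 0…8: 1, -1, 1, -1, 1, -1, 1, -1, 1.
c_8 = Σ_k C(8,k)·g_1(k)·g_2(8−k) = 1·1·1 + 8·5·(-1) + 28·20·1 + 56·60·(-1) + 70·120·1 + 56·120·(-1) = 1 − 40 + 560 − 3360 + 8400 − 6720 = -1159.

-1159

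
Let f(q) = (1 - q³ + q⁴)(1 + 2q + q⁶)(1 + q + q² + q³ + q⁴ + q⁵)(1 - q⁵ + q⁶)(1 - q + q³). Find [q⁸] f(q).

3

(1 - q³ + q⁴) has coefficients 1,0,0,-1,1 for degrees 0…4.
(1 + 2q + q⁶) has coefficients 1,2,0,0,0,0,1,0,0 for degrees 0…8.
Multiplying by (1 + q + q² + q³ + q⁴ + q⁵) gives running coefficients 1,3,3,3,3,3,3,1,1 for degrees 0…8.
Multiplying by (1 - q⁵ + q⁶) gives running coefficients 1,3,3,3,3,2,1,1,1 for degrees 0…8.
Finally multiplying by (1 - q + q³), the product of all factors after the first has coefficients 1,2,0,1,3,2,2,3,2 for degrees 0…8.
[q⁸] = 1·2 − 1·2 + 1·3 = 3.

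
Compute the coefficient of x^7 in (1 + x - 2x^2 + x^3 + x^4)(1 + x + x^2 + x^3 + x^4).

(1 + x - 2x^2 + x^3 + x^4) has coefficients 1,1,-2,1,1 for degrees 0…4.
(1 + x + x^2 + x^3 + x^4) has coefficients 1,1,1,1,1,0,0,0 for degrees 0…7.
[x^7] = 1·0 + 1·0 − 2·0 + 1·1 + 1·1 = 2.

2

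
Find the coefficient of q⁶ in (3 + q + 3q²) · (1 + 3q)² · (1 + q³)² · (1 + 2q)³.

(3 + q + 3q²) has coefficients 3,1,3 for degrees 0…2.
(1 + 3q)² has coefficients 1,6,9,0,0,0,0 for degrees 0…6.
Multiplying by (1 + q³)² gives running coefficients 1,6,9,2,12,18,1 for degrees 0…6.
Finally multiplying by (1 + 2q)³, the product of all factors after the first has coefficients 1,12,57,136,180,186,269 for degrees 0…6.
[q⁶] = 3·269 + 1·186 + 3·180 = 1533.

1533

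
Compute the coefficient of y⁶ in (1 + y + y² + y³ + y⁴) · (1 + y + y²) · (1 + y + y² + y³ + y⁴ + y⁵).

14

(1 + y + y² + y³ + y⁴) has coefficients 1,1,1,1,1 for degrees 0…4.
(1 + y + y²) has coefficients 1,1,1,0,0,0,0 for degrees 0…6.
Finally multiplying by (1 + y + y² + y³ + y⁴ + y⁵), the product of all factors after the first has coefficients 1,2,3,3,3,3,2 for degrees 0…6.
[y⁶] = 1·2 + 1·3 + 1·3 + 1·3 + 1·3 = 14.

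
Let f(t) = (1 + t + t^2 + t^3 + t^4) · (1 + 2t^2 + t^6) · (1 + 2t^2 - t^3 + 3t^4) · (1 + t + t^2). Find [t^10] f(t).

31

(1 + t + t^2 + t^3 + t^4) has coefficients 1,1,1,1,1 for degrees 0…4.
(1 + 2t^2 + t^6) has coefficients 1,0,2,0,0,0,1,0,0,0,0 for degrees 0…10.
Multiplying by (1 + 2t^2 - t^3 + 3t^4) gives running coefficients 1,0,4,-1,7,-2,7,0,2,-1,3 for degrees 0…10.
Finally multiplying by (1 + t + t^2), the product of all factors after the first has coefficients 1,1,5,3,10,4,12,5,9,1,4 for degrees 0…10.
[t^10] = 1·4 + 1·1 + 1·9 + 1·5 + 1·12 = 31.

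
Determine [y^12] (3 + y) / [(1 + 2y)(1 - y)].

Partial fractions give a closed form: a_n = (5/3)·(-2)^n + (4/3)·1^n.
At n = 12: a_12 = 6828.

6828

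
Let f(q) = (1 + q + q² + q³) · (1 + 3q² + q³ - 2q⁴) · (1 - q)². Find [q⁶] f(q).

-3

(1 + q + q² + q³) has coefficients 1,1,1,1 for degrees 0…3.
(1 + 3q² + q³ - 2q⁴) has coefficients 1,0,3,1,-2,0,0 for degrees 0…6.
Finally multiplying by (1 - q)², the product of all factors after the first has coefficients 1,-2,4,-5,-1,5,-2 for degrees 0…6.
[q⁶] = 1·(-2) + 1·5 + 1·(-1) + 1·(-5) = -3.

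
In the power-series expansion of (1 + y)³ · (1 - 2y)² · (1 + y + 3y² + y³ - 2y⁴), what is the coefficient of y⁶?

(1 + y)³ has coefficients 1,3,3,1 for degrees 0…3.
(1 - 2y)² has coefficients 1,-4,4,0,0,0,0 for degrees 0…6.
Finally multiplying by (1 + y + 3y² + y³ - 2y⁴), the product of all factors after the first has coefficients 1,-3,3,-7,6,12,-8 for degrees 0…6.
[y⁶] = 1·(-8) + 3·12 + 3·6 + 1·(-7) = 39.

39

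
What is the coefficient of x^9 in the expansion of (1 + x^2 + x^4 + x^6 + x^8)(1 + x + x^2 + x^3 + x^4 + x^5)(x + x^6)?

(1 + x^2 + x^4 + x^6 + x^8) has coefficients 1,0,1,0,1,0,1,0,1 for degrees 0…8.
(1 + x + x^2 + x^3 + x^4 + x^5) has coefficients 1,1,1,1,1,1,0,0,0,0 for degrees 0…9.
Finally multiplying by (x + x^6), the product of all factors after the first has coefficients 0,1,1,1,1,1,2,1,1,1 for degrees 0…9.
[x^9] = 1·1 + 1·1 + 1·1 + 1·1 + 1·1 = 5.

5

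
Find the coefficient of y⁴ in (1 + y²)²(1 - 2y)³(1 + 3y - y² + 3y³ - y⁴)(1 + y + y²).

(1 + y²)² has coefficients 1,0,2,0,1 for degrees 0…4.
(1 - 2y)³ has coefficients 1,-6,12,-8,0 for degrees 0…4.
Multiplying by (1 + 3y - y² + 3y³ - y⁴) gives running coefficients 1,-3,-7,37,-55 for degrees 0…4.
Finally multiplying by (1 + y + y²), the product of all factors after the first has coefficients 1,-2,-9,27,-25 for degrees 0…4.
[y⁴] = 1·(-25) + 2·(-9) + 1·1 = -42.

-42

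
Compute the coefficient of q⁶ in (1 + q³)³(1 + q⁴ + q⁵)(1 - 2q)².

(1 + q³)³ has coefficients 1,0,0,3,0,0,3 for degrees 0…6.
(1 + q⁴ + q⁵) has coefficients 1,0,0,0,1,1,0 for degrees 0…6.
Finally multiplying by (1 - 2q)², the product of all factors after the first has coefficients 1,-4,4,0,1,-3,0 for degrees 0…6.
[q⁶] = 1·0 + 3·0 + 3·1 = 3.

3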